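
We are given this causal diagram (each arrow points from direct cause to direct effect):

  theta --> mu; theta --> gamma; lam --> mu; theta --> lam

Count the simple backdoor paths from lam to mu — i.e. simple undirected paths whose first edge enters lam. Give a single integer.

1

A backdoor path from lam to mu is any simple undirected path whose first edge points into lam (i.e. leaves lam via a parent).
Parents of lam: {theta}.
Enumerating:
  P1: lam <- theta -> mu
That exhausts the simple backdoor paths. Count: 1.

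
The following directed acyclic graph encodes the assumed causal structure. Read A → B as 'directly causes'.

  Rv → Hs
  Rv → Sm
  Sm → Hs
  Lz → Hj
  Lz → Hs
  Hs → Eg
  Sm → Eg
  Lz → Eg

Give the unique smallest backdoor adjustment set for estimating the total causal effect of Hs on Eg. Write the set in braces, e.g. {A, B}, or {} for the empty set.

{Lz, Sm}

Variables eligible for adjustment (non-descendants of Hs, excluding Hs and Eg): {Hj, Lz, Rv, Sm}.
Backdoor paths from Hs to Eg:
  P1: Hs <- Rv -> Sm -> Eg
  P2: Hs <- Sm -> Eg
  P3: Hs <- Lz -> Eg
The empty set is not sufficient: P1 (Hs <- Rv -> Sm -> Eg) has no collider blocking it and no conditioned non-collider, so it is open.
Try {Lz, Sm}:
  P1: blocked at chain node Sm ∈ conditioning set.
  P2: blocked at fork node Sm ∈ conditioning set.
  P3: blocked at fork node Lz ∈ conditioning set.
{Lz, Sm} contains no descendant of Hs and blocks every backdoor path.
Every element of {Lz, Sm} is needed (dropping Lz leaves P3 open; dropping Sm leaves P1 open), so no proper subset is valid.
Among all size-2 subsets of the eligible variables, only {Lz, Sm} blocks every backdoor path, so it is the unique smallest valid adjustment set.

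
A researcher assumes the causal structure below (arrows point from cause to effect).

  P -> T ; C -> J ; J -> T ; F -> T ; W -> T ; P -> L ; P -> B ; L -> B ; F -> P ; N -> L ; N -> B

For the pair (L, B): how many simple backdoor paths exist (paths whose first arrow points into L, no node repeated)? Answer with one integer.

A backdoor path from L to B is any simple undirected path whose first edge points into L (i.e. leaves L via a parent).
Parents of L: {N, P}.
Enumerating:
  P1: L <- N -> B
  P2: L <- P -> B
That exhausts the simple backdoor paths. Count: 2.

2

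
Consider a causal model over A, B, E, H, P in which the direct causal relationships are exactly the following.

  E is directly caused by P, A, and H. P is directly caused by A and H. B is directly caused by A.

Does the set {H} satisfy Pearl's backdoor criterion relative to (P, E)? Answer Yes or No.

Backdoor paths from P to E (paths whose first edge points into P):
  P1: P <- A -> E
  P2: P <- H -> E
Condition 1 (no descendant of P in the set): holds — descendants of P are {E}; none are in {H}.
Condition 2 (every backdoor path blocked by {H}):
  P1: open — no interior node is in the conditioning set.
  P2: blocked at fork node H ∈ conditioning set.
{H} does not satisfy the backdoor criterion.

No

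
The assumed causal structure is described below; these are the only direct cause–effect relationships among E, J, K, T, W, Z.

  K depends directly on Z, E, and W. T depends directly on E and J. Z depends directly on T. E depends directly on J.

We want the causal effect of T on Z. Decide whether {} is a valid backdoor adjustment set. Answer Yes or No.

Backdoor paths from T to Z (paths whose first edge points into T):
  P1: T <- J -> E -> K <- Z
  P2: T <- E -> K <- Z
Condition 1 (no descendant of T in the set): holds — descendants of T are {K, Z}; none are in {}.
Condition 2 (every backdoor path blocked by {}):
  P1: blocked at collider K (neither it nor any descendant is in the conditioning set).
  P2: blocked at collider K (neither it nor any descendant is in the conditioning set).
{} satisfies the backdoor criterion.

Yes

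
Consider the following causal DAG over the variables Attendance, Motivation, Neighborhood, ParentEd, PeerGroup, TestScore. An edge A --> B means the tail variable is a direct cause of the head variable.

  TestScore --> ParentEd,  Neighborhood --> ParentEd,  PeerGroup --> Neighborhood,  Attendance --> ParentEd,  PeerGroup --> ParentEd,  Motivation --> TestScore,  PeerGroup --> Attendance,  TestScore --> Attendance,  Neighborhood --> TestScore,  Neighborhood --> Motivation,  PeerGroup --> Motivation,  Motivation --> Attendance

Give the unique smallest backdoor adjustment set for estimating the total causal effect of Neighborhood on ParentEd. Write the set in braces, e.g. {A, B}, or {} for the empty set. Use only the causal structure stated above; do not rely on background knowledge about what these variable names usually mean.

{PeerGroup}

Variables eligible for adjustment (non-descendants of Neighborhood, excluding Neighborhood and ParentEd): {PeerGroup}.
Backdoor paths from Neighborhood to ParentEd:
  P1: Neighborhood <- PeerGroup -> Motivation -> TestScore -> Attendance -> ParentEd
  P2: Neighborhood <- PeerGroup -> Motivation -> TestScore -> ParentEd
  P3: Neighborhood <- PeerGroup -> Motivation -> Attendance <- TestScore -> ParentEd
  P4: Neighborhood <- PeerGroup -> Motivation -> Attendance -> ParentEd
  P5: Neighborhood <- PeerGroup -> Attendance <- Motivation -> TestScore -> ParentEd
  P6: Neighborhood <- PeerGroup -> Attendance <- TestScore -> ParentEd
  P7: Neighborhood <- PeerGroup -> Attendance -> ParentEd
  P8: Neighborhood <- PeerGroup -> ParentEd
The empty set is not sufficient: P1 (Neighborhood <- PeerGroup -> Motivation -> TestScore -> Attendance -> ParentEd) has no collider blocking it and no conditioned non-collider, so it is open.
Try {PeerGroup}:
  P1: blocked at fork node PeerGroup ∈ conditioning set.
  P2: blocked at fork node PeerGroup ∈ conditioning set.
  P3: blocked at fork node PeerGroup ∈ conditioning set.
  P4: blocked at fork node PeerGroup ∈ conditioning set.
  P5: blocked at fork node PeerGroup ∈ conditioning set.
  P6: blocked at fork node PeerGroup ∈ conditioning set.
  P7: blocked at fork node PeerGroup ∈ conditioning set.
  P8: blocked at fork node PeerGroup ∈ conditioning set.
{PeerGroup} contains no descendant of Neighborhood and blocks every backdoor path.
{PeerGroup} is the unique smallest valid adjustment set.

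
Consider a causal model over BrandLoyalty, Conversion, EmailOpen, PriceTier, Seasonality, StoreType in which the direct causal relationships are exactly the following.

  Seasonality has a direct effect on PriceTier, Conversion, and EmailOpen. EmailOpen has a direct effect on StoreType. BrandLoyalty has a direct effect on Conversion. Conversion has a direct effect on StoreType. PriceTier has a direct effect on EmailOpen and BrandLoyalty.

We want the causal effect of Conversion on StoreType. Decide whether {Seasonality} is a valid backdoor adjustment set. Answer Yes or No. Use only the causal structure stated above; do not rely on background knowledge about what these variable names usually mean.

Backdoor paths from Conversion to StoreType (paths whose first edge points into Conversion):
  P1: Conversion <- Seasonality -> PriceTier -> EmailOpen -> StoreType
  P2: Conversion <- Seasonality -> EmailOpen -> StoreType
  P3: Conversion <- BrandLoyalty <- PriceTier <- Seasonality -> EmailOpen -> StoreType
  P4: Conversion <- BrandLoyalty <- PriceTier -> EmailOpen -> StoreType
Condition 1 (no descendant of Conversion in the set): holds — descendants of Conversion are {StoreType}; none are in {Seasonality}.
Condition 2 (every backdoor path blocked by {Seasonality}):
  P1: blocked at fork node Seasonality ∈ conditioning set.
  P2: blocked at fork node Seasonality ∈ conditioning set.
  P3: blocked at fork node Seasonality ∈ conditioning set.
  P4: open — no interior node is in the conditioning set.
{Seasonality} does not satisfy the backdoor criterion.

No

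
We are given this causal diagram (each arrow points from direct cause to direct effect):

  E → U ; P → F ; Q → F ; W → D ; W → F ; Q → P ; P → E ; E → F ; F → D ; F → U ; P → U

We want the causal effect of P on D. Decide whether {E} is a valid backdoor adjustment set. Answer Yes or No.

No

Backdoor paths from P to D (paths whose first edge points into P):
  P1: P <- Q -> F <- W -> D
  P2: P <- Q -> F -> D
Condition 1 (no descendant of P in the set): FAILS — E is a descendant of P.
Condition 2 (every backdoor path blocked by {E}):
  P1: blocked at collider F (neither it nor any descendant is in the conditioning set).
  P2: open — no interior node is in the conditioning set.
{E} does not satisfy the backdoor criterion.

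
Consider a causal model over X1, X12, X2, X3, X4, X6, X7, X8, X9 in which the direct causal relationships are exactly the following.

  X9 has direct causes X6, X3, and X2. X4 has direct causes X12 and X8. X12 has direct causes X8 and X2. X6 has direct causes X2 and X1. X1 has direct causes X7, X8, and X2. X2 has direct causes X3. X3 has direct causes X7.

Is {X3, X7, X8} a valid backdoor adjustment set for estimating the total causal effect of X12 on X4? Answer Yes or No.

Backdoor paths from X12 to X4 (paths whose first edge points into X12):
  P1: X12 <- X8 -> X4
  P2: X12 <- X2 <- X3 <- X7 -> X1 <- X8 -> X4
  P3: X12 <- X2 <- X3 -> X9 <- X6 <- X1 <- X8 -> X4
  P4: X12 <- X2 -> X1 <- X8 -> X4
  P5: X12 <- X2 -> X6 <- X1 <- X8 -> X4
  P6: X12 <- X2 -> X6 -> X9 <- X3 <- X7 -> X1 <- X8 -> X4
  P7: X12 <- X2 -> X9 <- X3 <- X7 -> X1 <- X8 -> X4
  P8: X12 <- X2 -> X9 <- X6 <- X1 <- X8 -> X4
Condition 1 (no descendant of X12 in the set): holds — descendants of X12 are {X4}; none are in {X3, X7, X8}.
Condition 2 (every backdoor path blocked by {X3, X7, X8}):
  P1: blocked at fork node X8 ∈ conditioning set.
  P2: blocked at chain node X3 ∈ conditioning set.
  P3: blocked at fork node X3 ∈ conditioning set.
  P4: blocked at collider X1 (neither it nor any descendant is in the conditioning set).
  P5: blocked at collider X6 (neither it nor any descendant is in the conditioning set).
  P6: blocked at collider X9 (neither it nor any descendant is in the conditioning set).
  P7: blocked at collider X9 (neither it nor any descendant is in the conditioning set).
  P8: blocked at collider X9 (neither it nor any descendant is in the conditioning set).
{X3, X7, X8} satisfies the backdoor criterion.

Yes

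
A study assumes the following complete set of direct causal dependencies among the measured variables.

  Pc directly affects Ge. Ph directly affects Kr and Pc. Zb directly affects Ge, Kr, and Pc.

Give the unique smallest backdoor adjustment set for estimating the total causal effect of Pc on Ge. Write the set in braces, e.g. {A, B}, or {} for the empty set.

Variables eligible for adjustment (non-descendants of Pc, excluding Pc and Ge): {Kr, Ph, Zb}.
Backdoor paths from Pc to Ge:
  P1: Pc <- Ph -> Kr <- Zb -> Ge
  P2: Pc <- Zb -> Ge
The empty set is not sufficient: P2 (Pc <- Zb -> Ge) has no collider blocking it and no conditioned non-collider, so it is open.
Try {Zb}:
  P1: blocked at collider Kr (neither it nor any descendant is in the conditioning set).
  P2: blocked at fork node Zb ∈ conditioning set.
{Zb} contains no descendant of Pc and blocks every backdoor path.
No other singleton works — e.g. {Ph} leaves P2 open — so {Zb} is the unique smallest valid adjustment set.

{Zb}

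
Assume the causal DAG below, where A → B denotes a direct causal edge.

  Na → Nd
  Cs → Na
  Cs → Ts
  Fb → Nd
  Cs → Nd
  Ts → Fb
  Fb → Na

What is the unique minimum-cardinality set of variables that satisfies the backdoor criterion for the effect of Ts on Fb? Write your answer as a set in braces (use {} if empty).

{}

Variables eligible for adjustment (non-descendants of Ts, excluding Ts and Fb): {Cs}.
Backdoor paths from Ts to Fb:
  P1: Ts <- Cs -> Na <- Fb
  P2: Ts <- Cs -> Na -> Nd <- Fb
  P3: Ts <- Cs -> Nd <- Fb
  P4: Ts <- Cs -> Nd <- Na <- Fb
Each backdoor path contains an unconditioned collider, so every path is already blocked with the empty conditioning set:
  P1: blocked at collider Na (neither it nor any descendant is in the conditioning set).
  P2: blocked at collider Nd (neither it nor any descendant is in the conditioning set).
  P3: blocked at collider Nd (neither it nor any descendant is in the conditioning set).
  P4: blocked at collider Nd (neither it nor any descendant is in the conditioning set).
The empty set is therefore the unique smallest valid set.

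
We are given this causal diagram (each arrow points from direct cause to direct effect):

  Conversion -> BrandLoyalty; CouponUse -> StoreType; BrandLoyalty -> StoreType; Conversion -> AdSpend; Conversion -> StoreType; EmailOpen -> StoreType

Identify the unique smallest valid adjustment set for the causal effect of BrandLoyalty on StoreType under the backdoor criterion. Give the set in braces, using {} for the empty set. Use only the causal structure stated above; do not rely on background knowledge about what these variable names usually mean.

Variables eligible for adjustment (non-descendants of BrandLoyalty, excluding BrandLoyalty and StoreType): {AdSpend, Conversion, CouponUse, EmailOpen}.
Backdoor paths from BrandLoyalty to StoreType:
  P1: BrandLoyalty <- Conversion -> StoreType
The empty set is not sufficient: P1 (BrandLoyalty <- Conversion -> StoreType) has no collider blocking it and no conditioned non-collider, so it is open.
Try {Conversion}:
  P1: blocked at fork node Conversion ∈ conditioning set.
{Conversion} contains no descendant of BrandLoyalty and blocks every backdoor path.
No other singleton works — e.g. {CouponUse} leaves P1 open — so {Conversion} is the unique smallest valid adjustment set.

{Conversion}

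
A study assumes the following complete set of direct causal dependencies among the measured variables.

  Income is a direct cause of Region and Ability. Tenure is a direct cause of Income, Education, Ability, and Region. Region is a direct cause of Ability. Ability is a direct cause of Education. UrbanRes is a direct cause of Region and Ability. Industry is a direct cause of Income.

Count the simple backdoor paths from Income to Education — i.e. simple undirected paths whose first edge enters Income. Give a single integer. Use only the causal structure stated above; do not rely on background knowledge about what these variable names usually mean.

4

A backdoor path from Income to Education is any simple undirected path whose first edge points into Income (i.e. leaves Income via a parent).
Parents of Income: {Industry, Tenure}.
Enumerating:
  P1: Income <- Tenure -> Region <- UrbanRes -> Ability -> Education
  P2: Income <- Tenure -> Region -> Ability -> Education
  P3: Income <- Tenure -> Ability -> Education
  P4: Income <- Tenure -> Education
That exhausts the simple backdoor paths. Count: 4.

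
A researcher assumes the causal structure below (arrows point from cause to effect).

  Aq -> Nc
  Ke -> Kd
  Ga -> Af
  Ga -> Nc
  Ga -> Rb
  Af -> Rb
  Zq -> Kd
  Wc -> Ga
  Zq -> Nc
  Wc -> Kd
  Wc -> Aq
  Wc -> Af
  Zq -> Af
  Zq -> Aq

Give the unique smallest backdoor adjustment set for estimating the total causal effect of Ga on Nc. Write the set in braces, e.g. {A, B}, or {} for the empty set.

{Wc}

Variables eligible for adjustment (non-descendants of Ga, excluding Ga and Nc): {Aq, Kd, Ke, Wc, Zq}.
Backdoor paths from Ga to Nc:
  P1: Ga <- Wc -> Aq <- Zq -> Nc
  P2: Ga <- Wc -> Aq -> Nc
  P3: Ga <- Wc -> Kd <- Zq -> Aq -> Nc
  P4: Ga <- Wc -> Kd <- Zq -> Nc
  P5: Ga <- Wc -> Af <- Zq -> Aq -> Nc
  P6: Ga <- Wc -> Af <- Zq -> Nc
The empty set is not sufficient: P2 (Ga <- Wc -> Aq -> Nc) has no collider blocking it and no conditioned non-collider, so it is open.
Try {Wc}:
  P1: blocked at fork node Wc ∈ conditioning set.
  P2: blocked at fork node Wc ∈ conditioning set.
  P3: blocked at fork node Wc ∈ conditioning set.
  P4: blocked at fork node Wc ∈ conditioning set.
  P5: blocked at fork node Wc ∈ conditioning set.
  P6: blocked at fork node Wc ∈ conditioning set.
{Wc} contains no descendant of Ga and blocks every backdoor path.
No other singleton works — e.g. {Ke} leaves P2 open — so {Wc} is the unique smallest valid adjustment set.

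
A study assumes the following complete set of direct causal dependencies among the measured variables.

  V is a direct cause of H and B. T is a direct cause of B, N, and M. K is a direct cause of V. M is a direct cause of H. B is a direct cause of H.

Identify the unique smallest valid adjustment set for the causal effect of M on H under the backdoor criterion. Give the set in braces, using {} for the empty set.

{T}

Variables eligible for adjustment (non-descendants of M, excluding M and H): {B, K, N, T, V}.
Backdoor paths from M to H:
  P1: M <- T -> B <- V -> H
  P2: M <- T -> B -> H
The empty set is not sufficient: P2 (M <- T -> B -> H) has no collider blocking it and no conditioned non-collider, so it is open.
Try {T}:
  P1: blocked at fork node T ∈ conditioning set.
  P2: blocked at fork node T ∈ conditioning set.
{T} contains no descendant of M and blocks every backdoor path.
No other singleton works — e.g. {K} leaves P2 open — so {T} is the unique smallest valid adjustment set.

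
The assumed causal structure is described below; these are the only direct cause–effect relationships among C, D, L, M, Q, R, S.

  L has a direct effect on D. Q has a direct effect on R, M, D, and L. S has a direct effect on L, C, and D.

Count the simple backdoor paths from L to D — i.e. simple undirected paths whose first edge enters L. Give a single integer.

A backdoor path from L to D is any simple undirected path whose first edge points into L (i.e. leaves L via a parent).
Parents of L: {Q, S}.
Enumerating:
  P1: L <- Q -> D
  P2: L <- S -> D
That exhausts the simple backdoor paths. Count: 2.

2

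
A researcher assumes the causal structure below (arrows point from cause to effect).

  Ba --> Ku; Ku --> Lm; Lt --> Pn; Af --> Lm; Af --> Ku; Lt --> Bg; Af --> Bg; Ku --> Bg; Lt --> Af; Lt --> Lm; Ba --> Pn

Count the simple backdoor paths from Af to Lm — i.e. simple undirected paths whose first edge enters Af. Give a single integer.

A backdoor path from Af to Lm is any simple undirected path whose first edge points into Af (i.e. leaves Af via a parent).
Parents of Af: {Lt}.
Enumerating:
  P1: Af <- Lt -> Bg <- Ku -> Lm
  P2: Af <- Lt -> Pn <- Ba -> Ku -> Lm
  P3: Af <- Lt -> Lm
That exhausts the simple backdoor paths. Count: 3.

3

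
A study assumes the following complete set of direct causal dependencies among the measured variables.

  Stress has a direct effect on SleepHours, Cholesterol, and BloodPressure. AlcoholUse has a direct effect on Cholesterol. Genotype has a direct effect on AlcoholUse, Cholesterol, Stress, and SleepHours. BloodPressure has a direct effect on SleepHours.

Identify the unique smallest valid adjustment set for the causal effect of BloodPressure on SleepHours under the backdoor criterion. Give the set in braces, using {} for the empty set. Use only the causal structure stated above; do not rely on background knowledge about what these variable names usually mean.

{Stress}

Variables eligible for adjustment (non-descendants of BloodPressure, excluding BloodPressure and SleepHours): {AlcoholUse, Cholesterol, Genotype, Stress}.
Backdoor paths from BloodPressure to SleepHours:
  P1: BloodPressure <- Stress <- Genotype -> SleepHours
  P2: BloodPressure <- Stress -> SleepHours
  P3: BloodPressure <- Stress -> Cholesterol <- Genotype -> SleepHours
  P4: BloodPressure <- Stress -> Cholesterol <- AlcoholUse <- Genotype -> SleepHours
The empty set is not sufficient: P1 (BloodPressure <- Stress <- Genotype -> SleepHours) has no collider blocking it and no conditioned non-collider, so it is open.
Try {Stress}:
  P1: blocked at chain node Stress ∈ conditioning set.
  P2: blocked at fork node Stress ∈ conditioning set.
  P3: blocked at fork node Stress ∈ conditioning set.
  P4: blocked at fork node Stress ∈ conditioning set.
{Stress} contains no descendant of BloodPressure and blocks every backdoor path.
No other singleton works — e.g. {Genotype} leaves P2 open — so {Stress} is the unique smallest valid adjustment set.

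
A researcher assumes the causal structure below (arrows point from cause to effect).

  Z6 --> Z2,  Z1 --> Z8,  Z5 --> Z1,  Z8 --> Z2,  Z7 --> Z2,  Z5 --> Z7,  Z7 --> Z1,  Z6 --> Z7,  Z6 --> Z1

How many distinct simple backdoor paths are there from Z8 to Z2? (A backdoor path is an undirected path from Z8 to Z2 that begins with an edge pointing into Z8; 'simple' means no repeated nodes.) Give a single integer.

A backdoor path from Z8 to Z2 is any simple undirected path whose first edge points into Z8 (i.e. leaves Z8 via a parent).
Parents of Z8: {Z1}.
Enumerating:
  P1: Z8 <- Z1 <- Z6 -> Z7 -> Z2
  P2: Z8 <- Z1 <- Z6 -> Z2
  P3: Z8 <- Z1 <- Z5 -> Z7 <- Z6 -> Z2
  P4: Z8 <- Z1 <- Z5 -> Z7 -> Z2
  P5: Z8 <- Z1 <- Z7 <- Z6 -> Z2
  P6: Z8 <- Z1 <- Z7 -> Z2
That exhausts the simple backdoor paths. Count: 6.

6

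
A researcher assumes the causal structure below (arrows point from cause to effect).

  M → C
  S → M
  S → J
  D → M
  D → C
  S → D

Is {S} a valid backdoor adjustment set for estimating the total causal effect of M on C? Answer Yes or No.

No

Backdoor paths from M to C (paths whose first edge points into M):
  P1: M <- S -> D -> C
  P2: M <- D -> C
Condition 1 (no descendant of M in the set): holds — descendants of M are {C}; none are in {S}.
Condition 2 (every backdoor path blocked by {S}):
  P1: blocked at fork node S ∈ conditioning set.
  P2: open — no interior node is in the conditioning set.
{S} does not satisfy the backdoor criterion.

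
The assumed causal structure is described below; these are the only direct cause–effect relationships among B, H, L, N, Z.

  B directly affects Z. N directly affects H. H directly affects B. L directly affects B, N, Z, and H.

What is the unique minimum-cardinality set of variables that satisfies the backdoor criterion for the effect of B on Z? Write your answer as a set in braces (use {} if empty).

Variables eligible for adjustment (non-descendants of B, excluding B and Z): {H, L, N}.
Backdoor paths from B to Z:
  P1: B <- L -> Z
  P2: B <- H <- L -> Z
  P3: B <- H <- N <- L -> Z
The empty set is not sufficient: P1 (B <- L -> Z) has no collider blocking it and no conditioned non-collider, so it is open.
Try {L}:
  P1: blocked at fork node L ∈ conditioning set.
  P2: blocked at fork node L ∈ conditioning set.
  P3: blocked at fork node L ∈ conditioning set.
{L} contains no descendant of B and blocks every backdoor path.
No other singleton works — e.g. {N} leaves P1 open — so {L} is the unique smallest valid adjustment set.

{L}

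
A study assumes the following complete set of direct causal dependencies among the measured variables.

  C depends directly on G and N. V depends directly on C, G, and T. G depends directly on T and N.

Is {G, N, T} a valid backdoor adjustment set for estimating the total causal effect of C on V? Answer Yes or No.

Yes

Backdoor paths from C to V (paths whose first edge points into C):
  P1: C <- N -> G <- T -> V
  P2: C <- N -> G -> V
  P3: C <- G <- T -> V
  P4: C <- G -> V
Condition 1 (no descendant of C in the set): holds — descendants of C are {V}; none are in {G, N, T}.
Condition 2 (every backdoor path blocked by {G, N, T}):
  P1: blocked at fork node N ∈ conditioning set.
  P2: blocked at fork node N ∈ conditioning set.
  P3: blocked at chain node G ∈ conditioning set.
  P4: blocked at fork node G ∈ conditioning set.
{G, N, T} satisfies the backdoor criterion.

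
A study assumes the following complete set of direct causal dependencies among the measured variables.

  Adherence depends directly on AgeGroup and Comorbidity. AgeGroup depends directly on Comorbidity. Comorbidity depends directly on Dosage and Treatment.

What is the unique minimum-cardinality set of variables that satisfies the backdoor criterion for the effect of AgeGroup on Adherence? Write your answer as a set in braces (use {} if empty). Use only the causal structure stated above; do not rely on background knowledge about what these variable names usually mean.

Variables eligible for adjustment (non-descendants of AgeGroup, excluding AgeGroup and Adherence): {Comorbidity, Dosage, Treatment}.
Backdoor paths from AgeGroup to Adherence:
  P1: AgeGroup <- Comorbidity -> Adherence
The empty set is not sufficient: P1 (AgeGroup <- Comorbidity -> Adherence) has no collider blocking it and no conditioned non-collider, so it is open.
Try {Comorbidity}:
  P1: blocked at fork node Comorbidity ∈ conditioning set.
{Comorbidity} contains no descendant of AgeGroup and blocks every backdoor path.
No other singleton works — e.g. {Treatment} leaves P1 open — so {Comorbidity} is the unique smallest valid adjustment set.

{Comorbidity}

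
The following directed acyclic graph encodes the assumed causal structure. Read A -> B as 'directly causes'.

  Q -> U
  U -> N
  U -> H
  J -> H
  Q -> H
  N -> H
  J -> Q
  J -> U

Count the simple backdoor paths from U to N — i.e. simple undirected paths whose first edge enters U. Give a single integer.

A backdoor path from U to N is any simple undirected path whose first edge points into U (i.e. leaves U via a parent).
Parents of U: {J, Q}.
Enumerating:
  P1: U <- J -> Q -> H <- N
  P2: U <- J -> H <- N
  P3: U <- Q <- J -> H <- N
  P4: U <- Q -> H <- N
That exhausts the simple backdoor paths. Count: 4.

4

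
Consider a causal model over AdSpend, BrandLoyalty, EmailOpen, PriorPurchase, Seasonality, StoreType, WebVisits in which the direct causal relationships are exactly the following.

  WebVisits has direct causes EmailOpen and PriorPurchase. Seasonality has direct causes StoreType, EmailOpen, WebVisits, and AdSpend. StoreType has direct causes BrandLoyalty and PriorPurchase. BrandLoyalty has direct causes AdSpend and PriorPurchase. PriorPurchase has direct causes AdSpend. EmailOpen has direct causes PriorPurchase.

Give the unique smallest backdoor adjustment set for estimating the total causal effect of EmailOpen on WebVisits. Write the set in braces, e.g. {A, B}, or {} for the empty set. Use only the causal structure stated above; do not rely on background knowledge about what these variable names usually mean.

{PriorPurchase}

Variables eligible for adjustment (non-descendants of EmailOpen, excluding EmailOpen and WebVisits): {AdSpend, BrandLoyalty, PriorPurchase, StoreType}.
Backdoor paths from EmailOpen to WebVisits:
  P1: EmailOpen <- PriorPurchase <- AdSpend -> BrandLoyalty -> StoreType -> Seasonality <- WebVisits
  P2: EmailOpen <- PriorPurchase <- AdSpend -> Seasonality <- WebVisits
  P3: EmailOpen <- PriorPurchase -> BrandLoyalty <- AdSpend -> Seasonality <- WebVisits
  P4: EmailOpen <- PriorPurchase -> BrandLoyalty -> StoreType -> Seasonality <- WebVisits
  P5: EmailOpen <- PriorPurchase -> StoreType <- BrandLoyalty <- AdSpend -> Seasonality <- WebVisits
  P6: EmailOpen <- PriorPurchase -> StoreType -> Seasonality <- WebVisits
  P7: EmailOpen <- PriorPurchase -> WebVisits
The empty set is not sufficient: P7 (EmailOpen <- PriorPurchase -> WebVisits) has no collider blocking it and no conditioned non-collider, so it is open.
Try {PriorPurchase}:
  P1: blocked at chain node PriorPurchase ∈ conditioning set.
  P2: blocked at chain node PriorPurchase ∈ conditioning set.
  P3: blocked at fork node PriorPurchase ∈ conditioning set.
  P4: blocked at fork node PriorPurchase ∈ conditioning set.
  P5: blocked at fork node PriorPurchase ∈ conditioning set.
  P6: blocked at fork node PriorPurchase ∈ conditioning set.
  P7: blocked at fork node PriorPurchase ∈ conditioning set.
{PriorPurchase} contains no descendant of EmailOpen and blocks every backdoor path.
No other singleton works — e.g. {AdSpend} leaves P7 open — so {PriorPurchase} is the unique smallest valid adjustment set.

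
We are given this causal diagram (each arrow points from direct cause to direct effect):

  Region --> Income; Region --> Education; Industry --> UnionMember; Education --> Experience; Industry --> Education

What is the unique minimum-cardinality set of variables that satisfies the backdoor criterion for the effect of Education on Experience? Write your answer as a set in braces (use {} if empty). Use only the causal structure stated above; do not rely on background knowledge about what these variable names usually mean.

Variables eligible for adjustment (non-descendants of Education, excluding Education and Experience): {Income, Industry, Region, UnionMember}.
Backdoor paths from Education to Experience:
  (none)
With no backdoor paths the empty set already satisfies the criterion, and it is trivially minimal.

{}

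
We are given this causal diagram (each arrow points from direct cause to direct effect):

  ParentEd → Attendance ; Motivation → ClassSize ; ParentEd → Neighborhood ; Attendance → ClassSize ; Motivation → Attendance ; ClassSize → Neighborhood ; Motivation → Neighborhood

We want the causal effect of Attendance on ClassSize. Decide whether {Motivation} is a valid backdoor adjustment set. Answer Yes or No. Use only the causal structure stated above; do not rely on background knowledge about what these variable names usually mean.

Backdoor paths from Attendance to ClassSize (paths whose first edge points into Attendance):
  P1: Attendance <- Motivation -> ClassSize
  P2: Attendance <- Motivation -> Neighborhood <- ClassSize
  P3: Attendance <- ParentEd -> Neighborhood <- Motivation -> ClassSize
  P4: Attendance <- ParentEd -> Neighborhood <- ClassSize
Condition 1 (no descendant of Attendance in the set): holds — descendants of Attendance are {ClassSize, Neighborhood}; none are in {Motivation}.
Condition 2 (every backdoor path blocked by {Motivation}):
  P1: blocked at fork node Motivation ∈ conditioning set.
  P2: blocked at fork node Motivation ∈ conditioning set.
  P3: blocked at collider Neighborhood (neither it nor any descendant is in the conditioning set).
  P4: blocked at collider Neighborhood (neither it nor any descendant is in the conditioning set).
{Motivation} satisfies the backdoor criterion.

Yes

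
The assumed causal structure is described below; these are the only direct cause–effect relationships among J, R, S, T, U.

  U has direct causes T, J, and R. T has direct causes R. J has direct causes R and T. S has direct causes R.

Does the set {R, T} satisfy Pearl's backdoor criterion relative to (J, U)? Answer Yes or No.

Backdoor paths from J to U (paths whose first edge points into J):
  P1: J <- R -> T -> U
  P2: J <- R -> U
  P3: J <- T <- R -> U
  P4: J <- T -> U
Condition 1 (no descendant of J in the set): holds — descendants of J are {U}; none are in {R, T}.
Condition 2 (every backdoor path blocked by {R, T}):
  P1: blocked at fork node R ∈ conditioning set.
  P2: blocked at fork node R ∈ conditioning set.
  P3: blocked at chain node T ∈ conditioning set.
  P4: blocked at fork node T ∈ conditioning set.
{R, T} satisfies the backdoor criterion.

Yes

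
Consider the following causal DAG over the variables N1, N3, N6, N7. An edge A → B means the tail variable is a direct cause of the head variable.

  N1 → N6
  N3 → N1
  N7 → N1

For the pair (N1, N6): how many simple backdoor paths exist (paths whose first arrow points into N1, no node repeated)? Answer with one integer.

0

A backdoor path from N1 to N6 is any simple undirected path whose first edge points into N1 (i.e. leaves N1 via a parent).
Parents of N1: {N3, N7}.
No simple path from any parent of N1 reaches N6 without revisiting N1, so there are no backdoor paths.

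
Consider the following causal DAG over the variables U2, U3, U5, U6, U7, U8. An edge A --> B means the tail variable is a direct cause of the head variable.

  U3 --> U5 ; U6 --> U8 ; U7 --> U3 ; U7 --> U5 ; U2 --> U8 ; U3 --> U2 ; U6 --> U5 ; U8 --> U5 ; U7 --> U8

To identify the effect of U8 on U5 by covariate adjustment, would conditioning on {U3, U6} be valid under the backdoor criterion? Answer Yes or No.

Backdoor paths from U8 to U5 (paths whose first edge points into U8):
  P1: U8 <- U6 -> U5
  P2: U8 <- U7 -> U3 -> U5
  P3: U8 <- U7 -> U5
  P4: U8 <- U2 <- U3 <- U7 -> U5
  P5: U8 <- U2 <- U3 -> U5
Condition 1 (no descendant of U8 in the set): holds — descendants of U8 are {U5}; none are in {U3, U6}.
Condition 2 (every backdoor path blocked by {U3, U6}):
  P1: blocked at fork node U6 ∈ conditioning set.
  P2: blocked at chain node U3 ∈ conditioning set.
  P3: open — no interior node is in the conditioning set.
  P4: blocked at chain node U3 ∈ conditioning set.
  P5: blocked at fork node U3 ∈ conditioning set.
{U3, U6} does not satisfy the backdoor criterion.

No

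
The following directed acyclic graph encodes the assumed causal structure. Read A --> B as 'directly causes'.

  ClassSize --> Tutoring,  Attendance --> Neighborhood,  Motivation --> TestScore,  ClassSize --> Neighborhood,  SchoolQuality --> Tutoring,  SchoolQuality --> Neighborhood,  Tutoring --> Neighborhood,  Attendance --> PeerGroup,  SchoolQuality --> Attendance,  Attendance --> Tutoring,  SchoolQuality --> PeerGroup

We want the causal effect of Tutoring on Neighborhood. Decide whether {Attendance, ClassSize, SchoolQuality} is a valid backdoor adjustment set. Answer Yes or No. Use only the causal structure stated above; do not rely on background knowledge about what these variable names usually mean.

Yes

Backdoor paths from Tutoring to Neighborhood (paths whose first edge points into Tutoring):
  P1: Tutoring <- ClassSize -> Neighborhood
  P2: Tutoring <- SchoolQuality -> Attendance -> Neighborhood
  P3: Tutoring <- SchoolQuality -> Neighborhood
  P4: Tutoring <- SchoolQuality -> PeerGroup <- Attendance -> Neighborhood
  P5: Tutoring <- Attendance <- SchoolQuality -> Neighborhood
  P6: Tutoring <- Attendance -> Neighborhood
  P7: Tutoring <- Attendance -> PeerGroup <- SchoolQuality -> Neighborhood
Condition 1 (no descendant of Tutoring in the set): holds — descendants of Tutoring are {Neighborhood}; none are in {Attendance, ClassSize, SchoolQuality}.
Condition 2 (every backdoor path blocked by {Attendance, ClassSize, SchoolQuality}):
  P1: blocked at fork node ClassSize ∈ conditioning set.
  P2: blocked at fork node SchoolQuality ∈ conditioning set.
  P3: blocked at fork node SchoolQuality ∈ conditioning set.
  P4: blocked at fork node SchoolQuality ∈ conditioning set.
  P5: blocked at chain node Attendance ∈ conditioning set.
  P6: blocked at fork node Attendance ∈ conditioning set.
  P7: blocked at fork node Attendance ∈ conditioning set.
{Attendance, ClassSize, SchoolQuality} satisfies the backdoor criterion.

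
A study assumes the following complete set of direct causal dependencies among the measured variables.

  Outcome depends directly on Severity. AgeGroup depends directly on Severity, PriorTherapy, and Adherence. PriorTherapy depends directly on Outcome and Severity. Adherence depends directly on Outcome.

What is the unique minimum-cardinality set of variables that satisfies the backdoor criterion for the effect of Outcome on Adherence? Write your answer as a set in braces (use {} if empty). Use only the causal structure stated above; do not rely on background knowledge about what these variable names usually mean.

Variables eligible for adjustment (non-descendants of Outcome, excluding Outcome and Adherence): {Severity}.
Backdoor paths from Outcome to Adherence:
  P1: Outcome <- Severity -> PriorTherapy -> AgeGroup <- Adherence
  P2: Outcome <- Severity -> AgeGroup <- Adherence
Each backdoor path contains an unconditioned collider, so every path is already blocked with the empty conditioning set:
  P1: blocked at collider AgeGroup (neither it nor any descendant is in the conditioning set).
  P2: blocked at collider AgeGroup (neither it nor any descendant is in the conditioning set).
The empty set is therefore the unique smallest valid set.

{}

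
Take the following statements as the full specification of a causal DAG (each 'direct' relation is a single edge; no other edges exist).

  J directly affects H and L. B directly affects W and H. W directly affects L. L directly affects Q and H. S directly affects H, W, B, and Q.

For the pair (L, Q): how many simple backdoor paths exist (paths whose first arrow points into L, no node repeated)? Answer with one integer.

6

A backdoor path from L to Q is any simple undirected path whose first edge points into L (i.e. leaves L via a parent).
Parents of L: {J, W}.
Enumerating:
  P1: L <- W <- S -> Q
  P2: L <- W <- B <- S -> Q
  P3: L <- W <- B -> H <- S -> Q
  P4: L <- J -> H <- S -> Q
  P5: L <- J -> H <- B <- S -> Q
  P6: L <- J -> H <- B -> W <- S -> Q
That exhausts the simple backdoor paths. Count: 6.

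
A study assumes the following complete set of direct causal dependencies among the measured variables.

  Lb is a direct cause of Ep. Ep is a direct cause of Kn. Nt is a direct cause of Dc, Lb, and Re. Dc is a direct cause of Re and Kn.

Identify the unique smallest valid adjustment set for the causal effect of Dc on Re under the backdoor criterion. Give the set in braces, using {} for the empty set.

Variables eligible for adjustment (non-descendants of Dc, excluding Dc and Re): {Ep, Lb, Nt}.
Backdoor paths from Dc to Re:
  P1: Dc <- Nt -> Re
The empty set is not sufficient: P1 (Dc <- Nt -> Re) has no collider blocking it and no conditioned non-collider, so it is open.
Try {Nt}:
  P1: blocked at fork node Nt ∈ conditioning set.
{Nt} contains no descendant of Dc and blocks every backdoor path.
No other singleton works — e.g. {Lb} leaves P1 open — so {Nt} is the unique smallest valid adjustment set.

{Nt}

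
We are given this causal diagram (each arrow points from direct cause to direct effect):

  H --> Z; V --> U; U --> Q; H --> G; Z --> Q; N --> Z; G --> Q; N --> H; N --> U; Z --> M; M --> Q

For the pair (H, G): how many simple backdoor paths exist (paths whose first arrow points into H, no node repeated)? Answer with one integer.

3

A backdoor path from H to G is any simple undirected path whose first edge points into H (i.e. leaves H via a parent).
Parents of H: {N}.
Enumerating:
  P1: H <- N -> Z -> M -> Q <- G
  P2: H <- N -> Z -> Q <- G
  P3: H <- N -> U -> Q <- G
That exhausts the simple backdoor paths. Count: 3.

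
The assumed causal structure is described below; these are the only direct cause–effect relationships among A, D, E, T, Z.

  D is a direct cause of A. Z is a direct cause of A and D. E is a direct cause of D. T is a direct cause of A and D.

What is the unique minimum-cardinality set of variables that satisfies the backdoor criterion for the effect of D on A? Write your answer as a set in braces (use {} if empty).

{T, Z}

Variables eligible for adjustment (non-descendants of D, excluding D and A): {E, T, Z}.
Backdoor paths from D to A:
  P1: D <- Z -> A
  P2: D <- T -> A
The empty set is not sufficient: P1 (D <- Z -> A) has no collider blocking it and no conditioned non-collider, so it is open.
Try {T, Z}:
  P1: blocked at fork node Z ∈ conditioning set.
  P2: blocked at fork node T ∈ conditioning set.
{T, Z} contains no descendant of D and blocks every backdoor path.
Every element of {T, Z} is needed (dropping T leaves P2 open; dropping Z leaves P1 open), so no proper subset is valid.
Among all size-2 subsets of the eligible variables, only {T, Z} blocks every backdoor path, so it is the unique smallest valid adjustment set.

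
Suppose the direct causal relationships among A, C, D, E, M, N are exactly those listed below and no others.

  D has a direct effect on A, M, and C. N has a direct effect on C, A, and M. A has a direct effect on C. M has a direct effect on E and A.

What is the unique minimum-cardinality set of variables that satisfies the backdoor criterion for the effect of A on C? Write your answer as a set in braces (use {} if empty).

{D, N}

Variables eligible for adjustment (non-descendants of A, excluding A and C): {D, E, M, N}.
Backdoor paths from A to C:
  P1: A <- N -> M <- D -> C
  P2: A <- N -> C
  P3: A <- D -> M <- N -> C
  P4: A <- D -> C
  P5: A <- M <- N -> C
  P6: A <- M <- D -> C
The empty set is not sufficient: P2 (A <- N -> C) has no collider blocking it and no conditioned non-collider, so it is open.
Try {D, N}:
  P1: blocked at fork node N ∈ conditioning set.
  P2: blocked at fork node N ∈ conditioning set.
  P3: blocked at fork node D ∈ conditioning set.
  P4: blocked at fork node D ∈ conditioning set.
  P5: blocked at fork node N ∈ conditioning set.
  P6: blocked at fork node D ∈ conditioning set.
{D, N} contains no descendant of A and blocks every backdoor path.
Every element of {D, N} is needed (dropping D leaves P4 open; dropping N leaves P2 open), so no proper subset is valid.
Among all size-2 subsets of the eligible variables, only {D, N} blocks every backdoor path, so it is the unique smallest valid adjustment set.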